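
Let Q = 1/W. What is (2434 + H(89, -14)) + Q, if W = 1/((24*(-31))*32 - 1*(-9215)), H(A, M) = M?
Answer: -12173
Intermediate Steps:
W = -1/14593 (W = 1/(-744*32 + 9215) = 1/(-23808 + 9215) = 1/(-14593) = -1/14593 ≈ -6.8526e-5)
Q = -14593 (Q = 1/(-1/14593) = -14593)
(2434 + H(89, -14)) + Q = (2434 - 14) - 14593 = 2420 - 14593 = -12173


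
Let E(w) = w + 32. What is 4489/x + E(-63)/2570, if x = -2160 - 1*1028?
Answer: -5817779/4096580 ≈ -1.4202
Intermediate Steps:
E(w) = 32 + w
x = -3188 (x = -2160 - 1028 = -3188)
4489/x + E(-63)/2570 = 4489/(-3188) + (32 - 63)/2570 = 4489*(-1/3188) - 31*1/2570 = -4489/3188 - 31/2570 = -5817779/4096580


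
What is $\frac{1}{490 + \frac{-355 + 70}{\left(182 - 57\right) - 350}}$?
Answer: $\frac{15}{7369} \approx 0.0020356$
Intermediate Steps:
$\frac{1}{490 + \frac{-355 + 70}{\left(182 - 57\right) - 350}} = \frac{1}{490 - \frac{285}{125 - 350}} = \frac{1}{490 - \frac{285}{-225}} = \frac{1}{490 - - \frac{19}{15}} = \frac{1}{490 + \frac{19}{15}} = \frac{1}{\frac{7369}{15}} = \frac{15}{7369}$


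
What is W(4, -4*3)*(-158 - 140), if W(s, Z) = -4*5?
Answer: 5960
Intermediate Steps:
W(s, Z) = -20
W(4, -4*3)*(-158 - 140) = -20*(-158 - 140) = -20*(-298) = 5960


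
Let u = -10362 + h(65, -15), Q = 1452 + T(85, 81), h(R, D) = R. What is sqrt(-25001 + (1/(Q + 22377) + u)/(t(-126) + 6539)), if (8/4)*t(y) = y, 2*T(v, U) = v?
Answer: I*sqrt(597527776542399805029)/154591834 ≈ 158.12*I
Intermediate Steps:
T(v, U) = v/2
t(y) = y/2
Q = 2989/2 (Q = 1452 + (1/2)*85 = 1452 + 85/2 = 2989/2 ≈ 1494.5)
u = -10297 (u = -10362 + 65 = -10297)
sqrt(-25001 + (1/(Q + 22377) + u)/(t(-126) + 6539)) = sqrt(-25001 + (1/(2989/2 + 22377) - 10297)/((1/2)*(-126) + 6539)) = sqrt(-25001 + (1/(47743/2) - 10297)/(-63 + 6539)) = sqrt(-25001 + (2/47743 - 10297)/6476) = sqrt(-25001 - 491609669/47743*1/6476) = sqrt(-25001 - 491609669/309183668) = sqrt(-7730392493337/309183668) = I*sqrt(597527776542399805029)/154591834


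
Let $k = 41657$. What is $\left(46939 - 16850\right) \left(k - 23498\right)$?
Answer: $546386151$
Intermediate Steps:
$\left(46939 - 16850\right) \left(k - 23498\right) = \left(46939 - 16850\right) \left(41657 - 23498\right) = 30089 \cdot 18159 = 546386151$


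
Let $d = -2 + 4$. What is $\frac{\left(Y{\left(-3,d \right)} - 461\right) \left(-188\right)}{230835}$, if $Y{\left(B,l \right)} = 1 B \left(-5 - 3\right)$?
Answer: $\frac{82156}{230835} \approx 0.35591$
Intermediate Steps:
$d = 2$
$Y{\left(B,l \right)} = - 8 B$ ($Y{\left(B,l \right)} = B \left(-8\right) = - 8 B$)
$\frac{\left(Y{\left(-3,d \right)} - 461\right) \left(-188\right)}{230835} = \frac{\left(\left(-8\right) \left(-3\right) - 461\right) \left(-188\right)}{230835} = \left(24 - 461\right) \left(-188\right) \frac{1}{230835} = \left(-437\right) \left(-188\right) \frac{1}{230835} = 82156 \cdot \frac{1}{230835} = \frac{82156}{230835}$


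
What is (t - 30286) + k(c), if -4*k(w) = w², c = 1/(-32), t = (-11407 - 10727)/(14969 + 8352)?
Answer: -2893094689561/95522816 ≈ -30287.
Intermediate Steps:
t = -22134/23321 ≈ -0.94910
c = -1/32 ≈ -0.031250
k(w) = -w²/4
(t - 30286) + k(c) = (-22134/23321 - 30286) - (-1/32)²/4 = -706321940/23321 - ¼*1/1024 = -706321940/23321 - 1/4096 = -2893094689561/95522816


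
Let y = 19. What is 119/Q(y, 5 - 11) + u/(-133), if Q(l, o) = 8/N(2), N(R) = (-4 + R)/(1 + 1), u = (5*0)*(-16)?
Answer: -119/8 ≈ -14.875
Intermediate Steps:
u = 0 (u = 0*(-16) = 0)
N(R) = -2 + R/2 (N(R) = (-4 + R)/2 = (-4 + R)*(½) = -2 + R/2)
Q(l, o) = -8 (Q(l, o) = 8/(-2 + (½)*2) = 8/(-2 + 1) = 8/(-1) = 8*(-1) = -8)
119/Q(y, 5 - 11) + u/(-133) = 119/(-8) + 0/(-133) = 119*(-⅛) + 0*(-1/133) = -119/8 + 0 = -119/8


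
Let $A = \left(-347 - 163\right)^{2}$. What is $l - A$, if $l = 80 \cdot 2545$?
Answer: $-56500$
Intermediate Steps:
$l = 203600$
$A = 260100$ ($A = \left(-510\right)^{2} = 260100$)
$l - A = 203600 - 260100 = -56500$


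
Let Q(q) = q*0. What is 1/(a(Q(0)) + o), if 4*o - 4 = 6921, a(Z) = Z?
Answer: 4/6925 ≈ 0.00057762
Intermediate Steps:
Q(q) = 0
o = 6925/4 (o = 1 + (¼)*6921 = 1 + 6921/4 = 6925/4 ≈ 1731.3)
1/(a(Q(0)) + o) = 1/(0 + 6925/4) = 1/(6925/4) = 4/6925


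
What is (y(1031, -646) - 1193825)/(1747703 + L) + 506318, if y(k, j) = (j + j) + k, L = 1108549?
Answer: 723085303025/1428126 ≈ 5.0632e+5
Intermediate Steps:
y(k, j) = k + 2*j (y(k, j) = 2*j + k = k + 2*j)
(y(1031, -646) - 1193825)/(1747703 + L) + 506318 = ((1031 + 2*(-646)) - 1193825)/(1747703 + 1108549) + 506318 = ((1031 - 1292) - 1193825)/2856252 + 506318 = (-261 - 1193825)*(1/2856252) + 506318 = -1194086*1/2856252 + 506318 = -597043/1428126 + 506318 = 723085303025/1428126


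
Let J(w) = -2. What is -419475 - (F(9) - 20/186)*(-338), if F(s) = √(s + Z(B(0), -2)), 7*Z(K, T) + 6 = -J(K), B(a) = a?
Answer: -39014555/93 + 338*√413/7 ≈ -4.1853e+5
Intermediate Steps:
Z(K, T) = -4/7 (Z(K, T) = -6/7 + (-1*(-2))/7 = -6/7 + (⅐)*2 = -6/7 + 2/7 = -4/7)
F(s) = √(-4/7 + s) (F(s) = √(s - 4/7) = √(-4/7 + s))
-419475 - (F(9) - 20/186)*(-338) = -419475 - (√(-28 + 49*9)/7 - 20/186)*(-338) = -419475 - (√(-28 + 441)/7 - 20*1/186)*(-338) = -419475 - (√413/7 - 10/93)*(-338) = -419475 - (-10/93 + √413/7)*(-338) = -419475 - (3380/93 - 338*√413/7) = -419475 + (-3380/93 + 338*√413/7) = -39014555/93 + 338*√413/7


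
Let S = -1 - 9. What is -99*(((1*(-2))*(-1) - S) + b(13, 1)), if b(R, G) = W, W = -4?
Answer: -792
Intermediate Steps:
b(R, G) = -4
S = -10
-99*(((1*(-2))*(-1) - S) + b(13, 1)) = -99*(((1*(-2))*(-1) - 1*(-10)) - 4) = -99*((-2*(-1) + 10) - 4) = -99*((2 + 10) - 4) = -99*(12 - 4) = -99*8 = -792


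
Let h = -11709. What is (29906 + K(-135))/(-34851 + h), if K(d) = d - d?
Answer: -14953/23280 ≈ -0.64231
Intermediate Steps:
K(d) = 0
(29906 + K(-135))/(-34851 + h) = (29906 + 0)/(-34851 - 11709) = 29906/(-46560) = 29906*(-1/46560) = -14953/23280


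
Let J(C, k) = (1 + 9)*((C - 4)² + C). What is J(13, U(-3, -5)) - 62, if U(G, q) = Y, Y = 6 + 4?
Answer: 878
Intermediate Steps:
Y = 10
U(G, q) = 10
J(C, k) = 10*C + 10*(-4 + C)² (J(C, k) = 10*((-4 + C)² + C) = 10*(C + (-4 + C)²) = 10*C + 10*(-4 + C)²)
J(13, U(-3, -5)) - 62 = (10*13 + 10*(-4 + 13)²) - 62 = (130 + 10*9²) - 62 = (130 + 10*81) - 62 = (130 + 810) - 62 = 940 - 62 = 878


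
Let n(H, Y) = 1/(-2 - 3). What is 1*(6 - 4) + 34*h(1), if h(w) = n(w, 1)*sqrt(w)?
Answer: -24/5 ≈ -4.8000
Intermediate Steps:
n(H, Y) = -1/5 (n(H, Y) = 1/(-5) = -1/5)
h(w) = -sqrt(w)/5
1*(6 - 4) + 34*h(1) = 1*(6 - 4) + 34*(-sqrt(1)/5) = 1*2 + 34*(-1/5*1) = 2 + 34*(-1/5) = 2 - 34/5 = -24/5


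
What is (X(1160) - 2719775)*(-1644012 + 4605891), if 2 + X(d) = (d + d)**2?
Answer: 7886367148617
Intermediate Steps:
X(d) = -2 + 4*d**2 (X(d) = -2 + (d + d)**2 = -2 + (2*d)**2 = -2 + 4*d**2)
(X(1160) - 2719775)*(-1644012 + 4605891) = ((-2 + 4*1160**2) - 2719775)*(-1644012 + 4605891) = ((-2 + 4*1345600) - 2719775)*2961879 = ((-2 + 5382400) - 2719775)*2961879 = (5382398 - 2719775)*2961879 = 2662623*2961879 = 7886367148617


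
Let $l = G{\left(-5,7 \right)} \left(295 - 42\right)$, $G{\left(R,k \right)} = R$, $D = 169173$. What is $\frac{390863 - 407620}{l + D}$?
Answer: $- \frac{1289}{12916} \approx -0.099799$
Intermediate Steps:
$l = -1265$ ($l = - 5 \left(295 - 42\right) = \left(-5\right) 253 = -1265$)
$\frac{390863 - 407620}{l + D} = \frac{390863 - 407620}{-1265 + 169173} = - \frac{16757}{167908} = \left(-16757\right) \frac{1}{167908} = - \frac{1289}{12916}$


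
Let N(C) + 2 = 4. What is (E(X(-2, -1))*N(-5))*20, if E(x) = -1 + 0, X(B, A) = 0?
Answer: -40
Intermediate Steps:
N(C) = 2 (N(C) = -2 + 4 = 2)
E(x) = -1
(E(X(-2, -1))*N(-5))*20 = -1*2*20 = -2*20 = -40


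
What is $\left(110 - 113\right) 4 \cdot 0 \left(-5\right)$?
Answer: $0$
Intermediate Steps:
$\left(110 - 113\right) 4 \cdot 0 \left(-5\right) = - 3 \cdot 0 \left(-5\right) = \left(-3\right) 0 = 0$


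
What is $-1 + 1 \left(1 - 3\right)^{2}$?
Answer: $3$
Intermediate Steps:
$-1 + 1 \left(1 - 3\right)^{2} = -1 + 1 \left(-2\right)^{2} = -1 + 1 \cdot 4 = -1 + 4 = 3$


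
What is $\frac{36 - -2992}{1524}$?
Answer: $\frac{757}{381} \approx 1.9869$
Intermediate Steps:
$\frac{36 - -2992}{1524} = \left(36 + 2992\right) \frac{1}{1524} = 3028 \cdot \frac{1}{1524} = \frac{757}{381}$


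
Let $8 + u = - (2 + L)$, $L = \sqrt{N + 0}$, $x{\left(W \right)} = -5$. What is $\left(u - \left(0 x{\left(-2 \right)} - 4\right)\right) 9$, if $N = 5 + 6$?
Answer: $-54 - 9 \sqrt{11} \approx -83.85$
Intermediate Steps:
$N = 11$
$L = \sqrt{11}$ ($L = \sqrt{11 + 0} = \sqrt{11} \approx 3.3166$)
$u = -10 - \sqrt{11}$ ($u = -8 - \left(2 + \sqrt{11}\right) = -10 - \sqrt{11} \approx -13.317$)
$\left(u - \left(0 x{\left(-2 \right)} - 4\right)\right) 9 = \left(\left(-10 - \sqrt{11}\right) + \left(0 - \left(0 \left(-5\right) - 4\right)\right)\right) 9 = \left(\left(-10 - \sqrt{11}\right) + \left(0 - \left(0 - 4\right)\right)\right) 9 = \left(\left(-10 - \sqrt{11}\right) + \left(0 - -4\right)\right) 9 = \left(\left(-10 - \sqrt{11}\right) + \left(0 + 4\right)\right) 9 = \left(\left(-10 - \sqrt{11}\right) + 4\right) 9 = \left(-6 - \sqrt{11}\right) 9 = -54 - 9 \sqrt{11}$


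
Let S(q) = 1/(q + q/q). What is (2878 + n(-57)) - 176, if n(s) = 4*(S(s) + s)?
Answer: 34635/14 ≈ 2473.9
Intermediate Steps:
S(q) = 1/(1 + q) (S(q) = 1/(q + 1) = 1/(1 + q))
n(s) = 4*s + 4/(1 + s) (n(s) = 4*(1/(1 + s) + s) = 4*(s + 1/(1 + s)) = 4*s + 4/(1 + s))
(2878 + n(-57)) - 176 = (2878 + 4*(1 - 57*(1 - 57))/(1 - 57)) - 176 = (2878 + 4*(1 - 57*(-56))/(-56)) - 176 = (2878 + 4*(-1/56)*(1 + 3192)) - 176 = (2878 + 4*(-1/56)*3193) - 176 = (2878 - 3193/14) - 176 = 37099/14 - 176 = 34635/14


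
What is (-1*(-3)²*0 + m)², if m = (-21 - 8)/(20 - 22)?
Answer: 841/4 ≈ 210.25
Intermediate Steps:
m = 29/2 (m = -29/(-2) = -29*(-½) = 29/2 ≈ 14.500)
(-1*(-3)²*0 + m)² = (-1*(-3)²*0 + 29/2)² = (-1*9*0 + 29/2)² = (-9*0 + 29/2)² = (0 + 29/2)² = (29/2)² = 841/4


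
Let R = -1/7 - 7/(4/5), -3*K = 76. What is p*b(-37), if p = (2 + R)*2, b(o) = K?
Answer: 7334/21 ≈ 349.24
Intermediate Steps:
K = -76/3 (K = -⅓*76 = -76/3 ≈ -25.333)
b(o) = -76/3
R = -249/28 (R = -1*⅐ - 7/(4*(⅕)) = -⅐ - 7/⅘ = -⅐ - 7*5/4 = -⅐ - 35/4 = -249/28 ≈ -8.8929)
p = -193/14 (p = (2 - 249/28)*2 = -193/28*2 = -193/14 ≈ -13.786)
p*b(-37) = -193/14*(-76/3) = 7334/21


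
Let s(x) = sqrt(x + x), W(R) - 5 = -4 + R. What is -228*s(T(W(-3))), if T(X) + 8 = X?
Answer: -456*I*sqrt(5) ≈ -1019.6*I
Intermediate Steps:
W(R) = 1 + R (W(R) = 5 + (-4 + R) = 1 + R)
T(X) = -8 + X
s(x) = sqrt(2)*sqrt(x) (s(x) = sqrt(2*x) = sqrt(2)*sqrt(x))
-228*s(T(W(-3))) = -228*sqrt(2)*sqrt(-8 + (1 - 3)) = -228*sqrt(2)*sqrt(-8 - 2) = -228*sqrt(2)*sqrt(-10) = -228*sqrt(2)*I*sqrt(10) = -456*I*sqrt(5)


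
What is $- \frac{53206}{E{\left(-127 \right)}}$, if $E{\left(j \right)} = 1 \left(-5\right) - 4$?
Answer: $\frac{53206}{9} \approx 5911.8$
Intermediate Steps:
$E{\left(j \right)} = -9$ ($E{\left(j \right)} = -5 - 4 = -9$)
$- \frac{53206}{E{\left(-127 \right)}} = - \frac{53206}{-9} = \left(-53206\right) \left(- \frac{1}{9}\right) = \frac{53206}{9}$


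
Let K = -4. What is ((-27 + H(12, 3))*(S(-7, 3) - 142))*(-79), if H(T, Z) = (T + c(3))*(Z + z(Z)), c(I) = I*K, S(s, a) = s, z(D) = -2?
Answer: -317817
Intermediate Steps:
c(I) = -4*I (c(I) = I*(-4) = -4*I)
H(T, Z) = (-12 + T)*(-2 + Z) (H(T, Z) = (T - 4*3)*(Z - 2) = (T - 12)*(-2 + Z) = (-12 + T)*(-2 + Z))
((-27 + H(12, 3))*(S(-7, 3) - 142))*(-79) = ((-27 + (24 - 12*3 - 2*12 + 12*3))*(-7 - 142))*(-79) = ((-27 + (24 - 36 - 24 + 36))*(-149))*(-79) = ((-27 + 0)*(-149))*(-79) = -27*(-149)*(-79) = 4023*(-79) = -317817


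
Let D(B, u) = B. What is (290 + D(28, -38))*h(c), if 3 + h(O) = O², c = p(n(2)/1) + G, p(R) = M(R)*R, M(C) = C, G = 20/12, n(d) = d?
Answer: 27772/3 ≈ 9257.3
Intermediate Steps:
G = 5/3 (G = 20*(1/12) = 5/3 ≈ 1.6667)
p(R) = R² (p(R) = R*R = R²)
c = 17/3 (c = (2/1)² + 5/3 = (2*1)² + 5/3 = 2² + 5/3 = 4 + 5/3 = 17/3 ≈ 5.6667)
h(O) = -3 + O²
(290 + D(28, -38))*h(c) = (290 + 28)*(-3 + (17/3)²) = 318*(-3 + 289/9) = 318*(262/9) = 27772/3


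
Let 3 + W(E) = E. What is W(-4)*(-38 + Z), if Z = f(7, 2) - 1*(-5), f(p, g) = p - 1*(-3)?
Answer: 161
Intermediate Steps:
f(p, g) = 3 + p (f(p, g) = p + 3 = 3 + p)
W(E) = -3 + E
Z = 15 (Z = (3 + 7) - 1*(-5) = 10 + 5 = 15)
W(-4)*(-38 + Z) = (-3 - 4)*(-38 + 15) = -7*(-23) = 161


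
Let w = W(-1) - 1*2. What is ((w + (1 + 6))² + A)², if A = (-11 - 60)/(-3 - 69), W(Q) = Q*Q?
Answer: 7091569/5184 ≈ 1368.0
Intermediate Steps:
W(Q) = Q²
w = -1 (w = (-1)² - 1*2 = 1 - 2 = -1)
A = 71/72 (A = -71/(-72) = -71*(-1/72) = 71/72 ≈ 0.98611)
((w + (1 + 6))² + A)² = ((-1 + (1 + 6))² + 71/72)² = ((-1 + 7)² + 71/72)² = (6² + 71/72)² = (36 + 71/72)² = (2663/72)² = 7091569/5184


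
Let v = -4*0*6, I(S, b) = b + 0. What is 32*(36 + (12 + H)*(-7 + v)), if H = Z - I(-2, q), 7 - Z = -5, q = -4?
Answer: -5120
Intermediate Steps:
I(S, b) = b
Z = 12 (Z = 7 - 1*(-5) = 7 + 5 = 12)
v = 0 (v = 0*6 = 0)
H = 16 (H = 12 - 1*(-4) = 12 + 4 = 16)
32*(36 + (12 + H)*(-7 + v)) = 32*(36 + (12 + 16)*(-7 + 0)) = 32*(36 + 28*(-7)) = 32*(36 - 196) = 32*(-160) = -5120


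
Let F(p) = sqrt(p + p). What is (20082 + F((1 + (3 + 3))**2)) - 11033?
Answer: 9049 + 7*sqrt(2) ≈ 9058.9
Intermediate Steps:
F(p) = sqrt(2)*sqrt(p) (F(p) = sqrt(2*p) = sqrt(2)*sqrt(p))
(20082 + F((1 + (3 + 3))**2)) - 11033 = (20082 + sqrt(2)*sqrt((1 + (3 + 3))**2)) - 11033 = (20082 + sqrt(2)*sqrt((1 + 6)**2)) - 11033 = (20082 + sqrt(2)*sqrt(7**2)) - 11033 = (20082 + sqrt(2)*sqrt(49)) - 11033 = (20082 + sqrt(2)*7) - 11033 = (20082 + 7*sqrt(2)) - 11033 = 9049 + 7*sqrt(2)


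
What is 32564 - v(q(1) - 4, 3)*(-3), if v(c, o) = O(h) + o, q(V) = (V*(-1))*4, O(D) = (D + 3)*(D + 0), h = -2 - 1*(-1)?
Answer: 32567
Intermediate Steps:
h = -1 (h = -2 + 1 = -1)
O(D) = D*(3 + D) (O(D) = (3 + D)*D = D*(3 + D))
q(V) = -4*V (q(V) = -V*4 = -4*V)
v(c, o) = -2 + o (v(c, o) = -(3 - 1) + o = -1*2 + o = -2 + o)
32564 - v(q(1) - 4, 3)*(-3) = 32564 - (-2 + 3)*(-3) = 32564 - (-3) = 32564 - 1*(-3) = 32564 + 3 = 32567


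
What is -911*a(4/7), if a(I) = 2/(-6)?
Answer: 911/3 ≈ 303.67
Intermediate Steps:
a(I) = -1/3 (a(I) = 2*(-1/6) = -1/3)
-911*a(4/7) = -911*(-1/3) = 911/3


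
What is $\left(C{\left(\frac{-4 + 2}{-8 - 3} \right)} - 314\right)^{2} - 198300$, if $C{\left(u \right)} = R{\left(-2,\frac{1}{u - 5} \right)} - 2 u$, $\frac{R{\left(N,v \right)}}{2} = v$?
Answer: $- \frac{33721866444}{339889} \approx -99214.0$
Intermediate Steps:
$R{\left(N,v \right)} = 2 v$
$C{\left(u \right)} = - 2 u + \frac{2}{-5 + u}$ ($C{\left(u \right)} = \frac{2}{u - 5} - 2 u = \frac{2}{-5 + u} - 2 u = - 2 u + \frac{2}{-5 + u}$)
$\left(C{\left(\frac{-4 + 2}{-8 - 3} \right)} - 314\right)^{2} - 198300 = \left(\frac{2 \left(1 - \frac{-4 + 2}{-8 - 3} \left(-5 + \frac{-4 + 2}{-8 - 3}\right)\right)}{-5 + \frac{-4 + 2}{-8 - 3}} - 314\right)^{2} - 198300 = \left(\frac{2 \left(1 - - \frac{2}{-11} \left(-5 - \frac{2}{-11}\right)\right)}{-5 - \frac{2}{-11}} - 314\right)^{2} - 198300 = \left(\frac{2 \left(1 - \left(-2\right) \left(- \frac{1}{11}\right) \left(-5 - - \frac{2}{11}\right)\right)}{-5 - - \frac{2}{11}} - 314\right)^{2} - 198300 = \left(\frac{2 \left(1 - \frac{2 \left(-5 + \frac{2}{11}\right)}{11}\right)}{-5 + \frac{2}{11}} - 314\right)^{2} - 198300 = \left(\frac{2 \left(1 - \frac{2}{11} \left(- \frac{53}{11}\right)\right)}{- \frac{53}{11}} - 314\right)^{2} - 198300 = \left(2 \left(- \frac{11}{53}\right) \left(1 + \frac{106}{121}\right) - 314\right)^{2} - 198300 = \left(2 \left(- \frac{11}{53}\right) \frac{227}{121} - 314\right)^{2} - 198300 = \left(- \frac{454}{583} - 314\right)^{2} - 198300 = \left(- \frac{183516}{583}\right)^{2} - 198300 = \frac{33678122256}{339889} - 198300 = - \frac{33721866444}{339889}$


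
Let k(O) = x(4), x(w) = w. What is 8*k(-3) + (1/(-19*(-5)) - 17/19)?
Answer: 2956/95 ≈ 31.116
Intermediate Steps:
k(O) = 4
8*k(-3) + (1/(-19*(-5)) - 17/19) = 8*4 + (1/(-19*(-5)) - 17/19) = 32 + (-1/19*(-⅕) - 17*1/19) = 32 + (1/95 - 17/19) = 32 - 84/95 = 2956/95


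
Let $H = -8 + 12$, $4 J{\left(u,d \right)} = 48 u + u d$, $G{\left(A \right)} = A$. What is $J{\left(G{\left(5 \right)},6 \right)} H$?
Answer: $270$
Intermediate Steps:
$J{\left(u,d \right)} = 12 u + \frac{d u}{4}$ ($J{\left(u,d \right)} = \frac{48 u + u d}{4} = \frac{48 u + d u}{4} = 12 u + \frac{d u}{4}$)
$H = 4$
$J{\left(G{\left(5 \right)},6 \right)} H = \frac{1}{4} \cdot 5 \left(48 + 6\right) 4 = \frac{1}{4} \cdot 5 \cdot 54 \cdot 4 = \frac{135}{2} \cdot 4 = 270$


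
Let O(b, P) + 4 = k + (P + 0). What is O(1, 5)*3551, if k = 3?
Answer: 14204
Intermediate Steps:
O(b, P) = -1 + P (O(b, P) = -4 + (3 + (P + 0)) = -4 + (3 + P) = -1 + P)
O(1, 5)*3551 = (-1 + 5)*3551 = 4*3551 = 14204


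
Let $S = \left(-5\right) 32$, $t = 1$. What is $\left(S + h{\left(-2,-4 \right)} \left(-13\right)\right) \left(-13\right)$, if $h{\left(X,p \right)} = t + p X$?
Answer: $3601$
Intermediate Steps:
$S = -160$
$h{\left(X,p \right)} = 1 + X p$ ($h{\left(X,p \right)} = 1 + p X = 1 + X p$)
$\left(S + h{\left(-2,-4 \right)} \left(-13\right)\right) \left(-13\right) = \left(-160 + \left(1 - -8\right) \left(-13\right)\right) \left(-13\right) = \left(-160 + \left(1 + 8\right) \left(-13\right)\right) \left(-13\right) = \left(-160 + 9 \left(-13\right)\right) \left(-13\right) = \left(-160 - 117\right) \left(-13\right) = \left(-277\right) \left(-13\right) = 3601$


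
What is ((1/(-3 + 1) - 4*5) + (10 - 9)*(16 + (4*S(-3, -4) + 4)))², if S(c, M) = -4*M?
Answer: 16129/4 ≈ 4032.3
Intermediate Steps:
((1/(-3 + 1) - 4*5) + (10 - 9)*(16 + (4*S(-3, -4) + 4)))² = ((1/(-3 + 1) - 4*5) + (10 - 9)*(16 + (4*(-4*(-4)) + 4)))² = ((1/(-2) - 20) + 1*(16 + (4*16 + 4)))² = ((-½ - 20) + 1*(16 + (64 + 4)))² = (-41/2 + 1*(16 + 68))² = (-41/2 + 1*84)² = (-41/2 + 84)² = (127/2)² = 16129/4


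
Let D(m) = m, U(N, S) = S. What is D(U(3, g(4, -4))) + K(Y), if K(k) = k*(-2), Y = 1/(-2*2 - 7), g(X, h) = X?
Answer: 46/11 ≈ 4.1818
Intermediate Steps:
Y = -1/11 (Y = 1/(-4 - 7) = 1/(-11) = -1/11 ≈ -0.090909)
K(k) = -2*k
D(U(3, g(4, -4))) + K(Y) = 4 - 2*(-1/11) = 4 + 2/11 = 46/11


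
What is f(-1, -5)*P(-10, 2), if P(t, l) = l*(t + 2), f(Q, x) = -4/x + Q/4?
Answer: -44/5 ≈ -8.8000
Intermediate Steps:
f(Q, x) = -4/x + Q/4 (f(Q, x) = -4/x + Q*(¼) = -4/x + Q/4)
P(t, l) = l*(2 + t)
f(-1, -5)*P(-10, 2) = (-4/(-5) + (¼)*(-1))*(2*(2 - 10)) = (-4*(-⅕) - ¼)*(2*(-8)) = (⅘ - ¼)*(-16) = (11/20)*(-16) = -44/5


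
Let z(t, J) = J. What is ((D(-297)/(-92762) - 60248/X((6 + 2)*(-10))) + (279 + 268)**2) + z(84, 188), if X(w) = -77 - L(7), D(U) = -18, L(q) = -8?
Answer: 960951288842/3200289 ≈ 3.0027e+5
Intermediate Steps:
X(w) = -69 (X(w) = -77 - 1*(-8) = -77 + 8 = -69)
((D(-297)/(-92762) - 60248/X((6 + 2)*(-10))) + (279 + 268)**2) + z(84, 188) = ((-18/(-92762) - 60248/(-69)) + (279 + 268)**2) + 188 = ((-18*(-1/92762) - 60248*(-1/69)) + 547**2) + 188 = ((9/46381 + 60248/69) + 299209) + 188 = (2794363109/3200289 + 299209) + 188 = 960349634510/3200289 + 188 = 960951288842/3200289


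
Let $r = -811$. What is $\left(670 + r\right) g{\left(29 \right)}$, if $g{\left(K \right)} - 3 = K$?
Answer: $-4512$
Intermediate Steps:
$g{\left(K \right)} = 3 + K$
$\left(670 + r\right) g{\left(29 \right)} = \left(670 - 811\right) \left(3 + 29\right) = \left(-141\right) 32 = -4512$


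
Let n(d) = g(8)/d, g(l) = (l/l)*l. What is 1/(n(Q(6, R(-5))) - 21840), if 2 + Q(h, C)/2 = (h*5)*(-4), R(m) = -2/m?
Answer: -61/1332242 ≈ -4.5787e-5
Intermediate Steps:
Q(h, C) = -4 - 40*h (Q(h, C) = -4 + 2*((h*5)*(-4)) = -4 + 2*((5*h)*(-4)) = -4 + 2*(-20*h) = -4 - 40*h)
g(l) = l (g(l) = 1*l = l)
n(d) = 8/d
1/(n(Q(6, R(-5))) - 21840) = 1/(8/(-4 - 40*6) - 21840) = 1/(8/(-4 - 240) - 21840) = 1/(8/(-244) - 21840) = 1/(8*(-1/244) - 21840) = 1/(-2/61 - 21840) = 1/(-1332242/61) = -61/1332242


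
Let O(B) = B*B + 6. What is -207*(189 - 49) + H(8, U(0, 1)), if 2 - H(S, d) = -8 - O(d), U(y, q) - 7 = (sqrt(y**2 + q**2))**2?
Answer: -28900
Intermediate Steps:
O(B) = 6 + B**2 (O(B) = B**2 + 6 = 6 + B**2)
U(y, q) = 7 + q**2 + y**2 (U(y, q) = 7 + (sqrt(y**2 + q**2))**2 = 7 + (sqrt(q**2 + y**2))**2 = 7 + (q**2 + y**2) = 7 + q**2 + y**2)
H(S, d) = 16 + d**2 (H(S, d) = 2 - (-8 - (6 + d**2)) = 2 - (-8 + (-6 - d**2)) = 2 - (-14 - d**2) = 2 + (14 + d**2) = 16 + d**2)
-207*(189 - 49) + H(8, U(0, 1)) = -207*(189 - 49) + (16 + (7 + 1**2 + 0**2)**2) = -207*140 + (16 + (7 + 1 + 0)**2) = -28980 + (16 + 8**2) = -28980 + (16 + 64) = -28980 + 80 = -28900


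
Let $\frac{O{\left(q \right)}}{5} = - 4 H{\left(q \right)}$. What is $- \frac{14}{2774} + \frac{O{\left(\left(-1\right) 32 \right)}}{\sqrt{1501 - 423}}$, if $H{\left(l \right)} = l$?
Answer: $- \frac{7}{1387} + \frac{320 \sqrt{22}}{77} \approx 19.488$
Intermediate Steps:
$O{\left(q \right)} = - 20 q$ ($O{\left(q \right)} = 5 \left(- 4 q\right) = - 20 q$)
$- \frac{14}{2774} + \frac{O{\left(\left(-1\right) 32 \right)}}{\sqrt{1501 - 423}} = - \frac{14}{2774} + \frac{\left(-20\right) \left(\left(-1\right) 32\right)}{\sqrt{1501 - 423}} = \left(-14\right) \frac{1}{2774} + \frac{\left(-20\right) \left(-32\right)}{\sqrt{1078}} = - \frac{7}{1387} + \frac{640}{7 \sqrt{22}} = - \frac{7}{1387} + 640 \frac{\sqrt{22}}{154} = - \frac{7}{1387} + \frac{320 \sqrt{22}}{77}$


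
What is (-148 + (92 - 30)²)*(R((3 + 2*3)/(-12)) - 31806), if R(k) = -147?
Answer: -118098288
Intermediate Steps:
(-148 + (92 - 30)²)*(R((3 + 2*3)/(-12)) - 31806) = (-148 + (92 - 30)²)*(-147 - 31806) = (-148 + 62²)*(-31953) = (-148 + 3844)*(-31953) = 3696*(-31953) = -118098288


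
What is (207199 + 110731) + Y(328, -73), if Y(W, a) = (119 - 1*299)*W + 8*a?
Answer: 258306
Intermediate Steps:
Y(W, a) = -180*W + 8*a (Y(W, a) = (119 - 299)*W + 8*a = -180*W + 8*a)
(207199 + 110731) + Y(328, -73) = (207199 + 110731) + (-180*328 + 8*(-73)) = 317930 + (-59040 - 584) = 317930 - 59624 = 258306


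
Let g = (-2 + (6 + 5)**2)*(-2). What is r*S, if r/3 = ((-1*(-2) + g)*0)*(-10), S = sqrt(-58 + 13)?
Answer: 0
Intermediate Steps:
g = -238 (g = (-2 + 11**2)*(-2) = (-2 + 121)*(-2) = 119*(-2) = -238)
S = 3*I*sqrt(5) (S = sqrt(-45) = 3*I*sqrt(5) ≈ 6.7082*I)
r = 0 (r = 3*(((-1*(-2) - 238)*0)*(-10)) = 3*(((2 - 238)*0)*(-10)) = 3*(-236*0*(-10)) = 3*(0*(-10)) = 3*0 = 0)
r*S = 0*(3*I*sqrt(5)) = 0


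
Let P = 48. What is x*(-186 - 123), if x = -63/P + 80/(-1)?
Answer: 402009/16 ≈ 25126.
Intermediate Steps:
x = -1301/16 (x = -63/48 + 80/(-1) = -63*1/48 + 80*(-1) = -21/16 - 80 = -1301/16 ≈ -81.313)
x*(-186 - 123) = -1301*(-186 - 123)/16 = -1301/16*(-309) = 402009/16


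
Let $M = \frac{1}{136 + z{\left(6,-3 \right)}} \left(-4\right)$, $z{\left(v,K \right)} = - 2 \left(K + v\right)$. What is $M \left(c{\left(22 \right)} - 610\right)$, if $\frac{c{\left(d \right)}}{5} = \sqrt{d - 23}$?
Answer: $\frac{244}{13} - \frac{2 i}{13} \approx 18.769 - 0.15385 i$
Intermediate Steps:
$z{\left(v,K \right)} = - 2 K - 2 v$
$M = - \frac{2}{65}$ ($M = \frac{1}{136 - 6} \left(-4\right) = \frac{1}{130} \left(-4\right) = - \frac{2}{65} \approx -0.030769$)
$c{\left(d \right)} = 5 \sqrt{-23 + d}$ ($c{\left(d \right)} = 5 \sqrt{d - 23} = 5 \sqrt{-23 + d}$)
$M \left(c{\left(22 \right)} - 610\right) = - \frac{2 \left(5 \sqrt{-23 + 22} - 610\right)}{65} = - \frac{2 \left(5 \sqrt{-1} - 610\right)}{65} = - \frac{2 \left(5 i - 610\right)}{65} = - \frac{2 \left(-610 + 5 i\right)}{65} = \frac{244}{13} - \frac{2 i}{13}$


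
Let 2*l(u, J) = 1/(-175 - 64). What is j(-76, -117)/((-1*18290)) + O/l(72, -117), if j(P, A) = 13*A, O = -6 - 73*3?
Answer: 1967091021/18290 ≈ 1.0755e+5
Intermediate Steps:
O = -225 (O = -6 - 219 = -225)
l(u, J) = -1/478 (l(u, J) = 1/(2*(-175 - 64)) = (½)/(-239) = (½)*(-1/239) = -1/478)
j(-76, -117)/((-1*18290)) + O/l(72, -117) = (13*(-117))/((-1*18290)) - 225/(-1/478) = -1521/(-18290) - 225*(-478) = -1521*(-1/18290) + 107550 = 1521/18290 + 107550 = 1967091021/18290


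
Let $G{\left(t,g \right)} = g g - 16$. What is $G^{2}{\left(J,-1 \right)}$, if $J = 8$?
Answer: $225$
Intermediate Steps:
$G{\left(t,g \right)} = -16 + g^{2}$ ($G{\left(t,g \right)} = g^{2} - 16 = -16 + g^{2}$)
$G^{2}{\left(J,-1 \right)} = \left(-16 + \left(-1\right)^{2}\right)^{2} = \left(-16 + 1\right)^{2} = \left(-15\right)^{2} = 225$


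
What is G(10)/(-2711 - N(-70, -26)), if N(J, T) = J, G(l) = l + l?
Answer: -20/2641 ≈ -0.0075729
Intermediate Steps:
G(l) = 2*l
G(10)/(-2711 - N(-70, -26)) = (2*10)/(-2711 - 1*(-70)) = 20/(-2711 + 70) = 20/(-2641) = 20*(-1/2641) = -20/2641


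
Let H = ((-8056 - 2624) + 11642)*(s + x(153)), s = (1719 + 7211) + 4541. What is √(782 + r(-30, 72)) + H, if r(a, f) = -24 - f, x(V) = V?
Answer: 13106288 + 7*√14 ≈ 1.3106e+7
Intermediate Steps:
s = 13471 (s = 8930 + 4541 = 13471)
H = 13106288 (H = ((-8056 - 2624) + 11642)*(13471 + 153) = (-10680 + 11642)*13624 = 962*13624 = 13106288)
√(782 + r(-30, 72)) + H = √(782 + (-24 - 1*72)) + 13106288 = √(782 + (-24 - 72)) + 13106288 = √(782 - 96) + 13106288 = √686 + 13106288 = 7*√14 + 13106288 = 13106288 + 7*√14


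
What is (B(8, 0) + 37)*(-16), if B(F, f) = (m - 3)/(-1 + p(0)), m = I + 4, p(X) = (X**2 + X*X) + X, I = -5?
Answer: -656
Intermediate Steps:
p(X) = X + 2*X**2 (p(X) = (X**2 + X**2) + X = 2*X**2 + X = X + 2*X**2)
m = -1 (m = -5 + 4 = -1)
B(F, f) = 4 (B(F, f) = (-1 - 3)/(-1 + 0*(1 + 2*0)) = -4/(-1 + 0*(1 + 0)) = -4/(-1 + 0*1) = -4/(-1 + 0) = -4/(-1) = -4*(-1) = 4)
(B(8, 0) + 37)*(-16) = (4 + 37)*(-16) = 41*(-16) = -656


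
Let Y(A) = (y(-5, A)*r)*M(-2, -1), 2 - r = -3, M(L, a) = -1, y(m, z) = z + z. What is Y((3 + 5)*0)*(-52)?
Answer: 0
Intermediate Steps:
y(m, z) = 2*z
r = 5 (r = 2 - 1*(-3) = 2 + 3 = 5)
Y(A) = -10*A (Y(A) = ((2*A)*5)*(-1) = (10*A)*(-1) = -10*A)
Y((3 + 5)*0)*(-52) = -10*(3 + 5)*0*(-52) = -80*0*(-52) = -10*0*(-52) = 0*(-52) = 0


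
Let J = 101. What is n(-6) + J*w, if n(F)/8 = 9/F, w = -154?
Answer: -15566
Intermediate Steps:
n(F) = 72/F (n(F) = 8*(9/F) = 72/F)
n(-6) + J*w = 72/(-6) + 101*(-154) = 72*(-⅙) - 15554 = -12 - 15554 = -15566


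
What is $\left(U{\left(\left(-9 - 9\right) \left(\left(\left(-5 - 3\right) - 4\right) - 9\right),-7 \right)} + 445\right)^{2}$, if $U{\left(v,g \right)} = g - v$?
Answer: $3600$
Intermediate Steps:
$\left(U{\left(\left(-9 - 9\right) \left(\left(\left(-5 - 3\right) - 4\right) - 9\right),-7 \right)} + 445\right)^{2} = \left(\left(-7 - \left(-9 - 9\right) \left(\left(\left(-5 - 3\right) - 4\right) - 9\right)\right) + 445\right)^{2} = \left(\left(-7 - - 18 \left(\left(-8 - 4\right) - 9\right)\right) + 445\right)^{2} = \left(\left(-7 - - 18 \left(-12 - 9\right)\right) + 445\right)^{2} = \left(\left(-7 - \left(-18\right) \left(-21\right)\right) + 445\right)^{2} = \left(\left(-7 - 378\right) + 445\right)^{2} = \left(-385 + 445\right)^{2} = 60^{2} = 3600$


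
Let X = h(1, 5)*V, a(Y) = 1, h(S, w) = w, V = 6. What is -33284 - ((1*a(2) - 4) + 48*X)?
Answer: -34721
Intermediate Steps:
X = 30 (X = 5*6 = 30)
-33284 - ((1*a(2) - 4) + 48*X) = -33284 - ((1*1 - 4) + 48*30) = -33284 - ((1 - 4) + 1440) = -33284 - (-3 + 1440) = -33284 - 1*1437 = -33284 - 1437 = -34721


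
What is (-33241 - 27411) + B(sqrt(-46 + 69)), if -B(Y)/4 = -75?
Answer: -60352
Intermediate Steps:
B(Y) = 300 (B(Y) = -4*(-75) = 300)
(-33241 - 27411) + B(sqrt(-46 + 69)) = (-33241 - 27411) + 300 = -60652 + 300 = -60352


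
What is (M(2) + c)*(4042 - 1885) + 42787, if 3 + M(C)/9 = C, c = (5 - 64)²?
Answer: 7531891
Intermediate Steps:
c = 3481 (c = (-59)² = 3481)
M(C) = -27 + 9*C
(M(2) + c)*(4042 - 1885) + 42787 = ((-27 + 9*2) + 3481)*(4042 - 1885) + 42787 = ((-27 + 18) + 3481)*2157 + 42787 = (-9 + 3481)*2157 + 42787 = 3472*2157 + 42787 = 7489104 + 42787 = 7531891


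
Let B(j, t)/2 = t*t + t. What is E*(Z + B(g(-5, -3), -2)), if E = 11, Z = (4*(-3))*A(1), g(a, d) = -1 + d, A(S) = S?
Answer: -88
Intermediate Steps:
Z = -12 (Z = (4*(-3))*1 = -12*1 = -12)
B(j, t) = 2*t + 2*t² (B(j, t) = 2*(t*t + t) = 2*(t² + t) = 2*(t + t²) = 2*t + 2*t²)
E*(Z + B(g(-5, -3), -2)) = 11*(-12 + 2*(-2)*(1 - 2)) = 11*(-12 + 2*(-2)*(-1)) = 11*(-12 + 4) = 11*(-8) = -88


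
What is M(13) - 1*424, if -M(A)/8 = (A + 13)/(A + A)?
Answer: -432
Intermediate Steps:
M(A) = -4*(13 + A)/A (M(A) = -8*(A + 13)/(A + A) = -8*(13 + A)/(2*A) = -8*(13 + A)*1/(2*A) = -4*(13 + A)/A)
M(13) - 1*424 = (-4 - 52/13) - 1*424 = (-4 - 52*1/13) - 424 = (-4 - 4) - 424 = -8 - 424 = -432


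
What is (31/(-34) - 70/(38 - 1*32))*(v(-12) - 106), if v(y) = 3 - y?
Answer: 116753/102 ≈ 1144.6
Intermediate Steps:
(31/(-34) - 70/(38 - 1*32))*(v(-12) - 106) = (31/(-34) - 70/(38 - 1*32))*((3 - 1*(-12)) - 106) = (31*(-1/34) - 70/(38 - 32))*((3 + 12) - 106) = (-31/34 - 70/6)*(15 - 106) = (-31/34 - 70*1/6)*(-91) = (-31/34 - 35/3)*(-91) = -1283/102*(-91) = 116753/102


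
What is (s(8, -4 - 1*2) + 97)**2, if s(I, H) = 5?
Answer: 10404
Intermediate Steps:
(s(8, -4 - 1*2) + 97)**2 = (5 + 97)**2 = 102**2 = 10404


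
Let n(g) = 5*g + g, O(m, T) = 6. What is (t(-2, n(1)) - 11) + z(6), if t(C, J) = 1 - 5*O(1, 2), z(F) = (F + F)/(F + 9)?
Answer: -196/5 ≈ -39.200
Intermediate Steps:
z(F) = 2*F/(9 + F) (z(F) = (2*F)/(9 + F) = 2*F/(9 + F))
n(g) = 6*g
t(C, J) = -29 (t(C, J) = 1 - 5*6 = 1 - 30 = -29)
(t(-2, n(1)) - 11) + z(6) = (-29 - 11) + 2*6/(9 + 6) = -40 + 2*6/15 = -40 + 2*6*(1/15) = -40 + 4/5 = -196/5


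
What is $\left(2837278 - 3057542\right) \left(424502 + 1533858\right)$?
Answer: $-431356207040$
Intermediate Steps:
$\left(2837278 - 3057542\right) \left(424502 + 1533858\right) = \left(-220264\right) 1958360 = -431356207040$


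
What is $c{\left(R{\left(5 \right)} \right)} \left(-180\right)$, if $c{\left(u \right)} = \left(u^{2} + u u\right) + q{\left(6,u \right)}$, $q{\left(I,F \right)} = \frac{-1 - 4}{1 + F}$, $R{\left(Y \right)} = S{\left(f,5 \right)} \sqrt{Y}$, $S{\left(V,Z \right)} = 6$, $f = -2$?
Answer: $- \frac{11600100}{179} + \frac{5400 \sqrt{5}}{179} \approx -64738.0$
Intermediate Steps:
$R{\left(Y \right)} = 6 \sqrt{Y}$
$q{\left(I,F \right)} = - \frac{5}{1 + F}$
$c{\left(u \right)} = - \frac{5}{1 + u} + 2 u^{2}$ ($c{\left(u \right)} = \left(u^{2} + u u\right) - \frac{5}{1 + u} = \left(u^{2} + u^{2}\right) - \frac{5}{1 + u} = 2 u^{2} - \frac{5}{1 + u} = - \frac{5}{1 + u} + 2 u^{2}$)
$c{\left(R{\left(5 \right)} \right)} \left(-180\right) = \frac{-5 + 2 \left(6 \sqrt{5}\right)^{2} \left(1 + 6 \sqrt{5}\right)}{1 + 6 \sqrt{5}} \left(-180\right) = \frac{-5 + 2 \cdot 180 \left(1 + 6 \sqrt{5}\right)}{1 + 6 \sqrt{5}} \left(-180\right) = \frac{-5 + \left(360 + 2160 \sqrt{5}\right)}{1 + 6 \sqrt{5}} \left(-180\right) = \frac{355 + 2160 \sqrt{5}}{1 + 6 \sqrt{5}} \left(-180\right) = - \frac{180 \left(355 + 2160 \sqrt{5}\right)}{1 + 6 \sqrt{5}}$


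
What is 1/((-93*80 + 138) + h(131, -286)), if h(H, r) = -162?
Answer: -1/7464 ≈ -0.00013398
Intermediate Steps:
1/((-93*80 + 138) + h(131, -286)) = 1/((-93*80 + 138) - 162) = 1/((-7440 + 138) - 162) = 1/(-7302 - 162) = 1/(-7464) = -1/7464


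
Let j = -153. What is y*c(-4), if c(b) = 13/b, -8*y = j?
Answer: -1989/32 ≈ -62.156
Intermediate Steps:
y = 153/8 (y = -1/8*(-153) = 153/8 ≈ 19.125)
y*c(-4) = 153*(13/(-4))/8 = 153*(13*(-1/4))/8 = (153/8)*(-13/4) = -1989/32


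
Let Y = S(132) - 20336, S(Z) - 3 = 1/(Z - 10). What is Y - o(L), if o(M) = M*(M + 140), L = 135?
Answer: -7009875/122 ≈ -57458.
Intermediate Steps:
S(Z) = 3 + 1/(-10 + Z) (S(Z) = 3 + 1/(Z - 10) = 3 + 1/(-10 + Z))
o(M) = M*(140 + M)
Y = -2480625/122 (Y = (-29 + 3*132)/(-10 + 132) - 20336 = (-29 + 396)/122 - 20336 = (1/122)*367 - 20336 = 367/122 - 20336 = -2480625/122 ≈ -20333.)
Y - o(L) = -2480625/122 - 135*(140 + 135) = -2480625/122 - 135*275 = -2480625/122 - 1*37125 = -2480625/122 - 37125 = -7009875/122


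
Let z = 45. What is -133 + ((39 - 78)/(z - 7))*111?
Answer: -9383/38 ≈ -246.92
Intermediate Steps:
-133 + ((39 - 78)/(z - 7))*111 = -133 + ((39 - 78)/(45 - 7))*111 = -133 - 39/38*111 = -133 - 4329/38 = -9383/38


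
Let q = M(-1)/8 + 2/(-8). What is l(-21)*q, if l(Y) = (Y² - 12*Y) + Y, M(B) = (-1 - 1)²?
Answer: 168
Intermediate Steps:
M(B) = 4 (M(B) = (-2)² = 4)
l(Y) = Y² - 11*Y
q = ¼ (q = 4/8 + 2/(-8) = 4*(⅛) + 2*(-⅛) = ½ - ¼ = ¼ ≈ 0.25000)
l(-21)*q = -21*(-11 - 21)*(¼) = -21*(-32)*(¼) = 672*(¼) = 168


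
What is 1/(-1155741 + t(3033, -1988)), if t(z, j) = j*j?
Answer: 1/2796403 ≈ 3.5760e-7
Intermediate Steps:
t(z, j) = j²
1/(-1155741 + t(3033, -1988)) = 1/(-1155741 + (-1988)²) = 1/(-1155741 + 3952144) = 1/2796403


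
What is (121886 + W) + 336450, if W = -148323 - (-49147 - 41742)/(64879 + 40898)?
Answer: 32792335990/105777 ≈ 3.1001e+5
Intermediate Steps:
W = -15689071082/105777 (W = -148323 - (-90889)/105777 = -148323 - 1*(-90889/105777) = -148323 + 90889/105777 = -15689071082/105777 ≈ -1.4832e+5)
(121886 + W) + 336450 = (121886 - 15689071082/105777) + 336450 = -2796335660/105777 + 336450 = 32792335990/105777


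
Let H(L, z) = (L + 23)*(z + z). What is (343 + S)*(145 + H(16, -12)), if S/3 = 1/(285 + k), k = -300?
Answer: -1355774/5 ≈ -2.7116e+5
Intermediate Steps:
S = -⅕ (S = 3/(285 - 300) = 3/(-15) = 3*(-1/15) = -⅕ ≈ -0.20000)
H(L, z) = 2*z*(23 + L) (H(L, z) = (23 + L)*(2*z) = 2*z*(23 + L))
(343 + S)*(145 + H(16, -12)) = (343 - ⅕)*(145 + 2*(-12)*(23 + 16)) = 1714*(145 + 2*(-12)*39)/5 = 1714*(145 - 936)/5 = (1714/5)*(-791) = -1355774/5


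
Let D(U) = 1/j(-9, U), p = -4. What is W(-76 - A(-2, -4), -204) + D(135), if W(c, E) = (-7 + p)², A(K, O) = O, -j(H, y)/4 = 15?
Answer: 7259/60 ≈ 120.98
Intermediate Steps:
j(H, y) = -60 (j(H, y) = -4*15 = -60)
W(c, E) = 121 (W(c, E) = (-7 - 4)² = (-11)² = 121)
D(U) = -1/60 (D(U) = 1/(-60) = -1/60)
W(-76 - A(-2, -4), -204) + D(135) = 121 - 1/60 = 7259/60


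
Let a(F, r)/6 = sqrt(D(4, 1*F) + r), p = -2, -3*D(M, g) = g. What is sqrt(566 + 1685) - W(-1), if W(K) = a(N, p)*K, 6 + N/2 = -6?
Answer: sqrt(2251) + 6*sqrt(6) ≈ 62.142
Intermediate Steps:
D(M, g) = -g/3
N = -24 (N = -12 + 2*(-6) = -12 - 12 = -24)
a(F, r) = 6*sqrt(r - F/3) (a(F, r) = 6*sqrt(-F/3 + r) = 6*sqrt(r - F/3))
W(K) = 6*K*sqrt(6) (W(K) = (2*sqrt(-3*(-24) + 9*(-2)))*K = (2*sqrt(72 - 18))*K = (2*sqrt(54))*K = (2*(3*sqrt(6)))*K = (6*sqrt(6))*K = 6*K*sqrt(6))
sqrt(566 + 1685) - W(-1) = sqrt(566 + 1685) - 6*(-1)*sqrt(6) = sqrt(2251) - (-6)*sqrt(6) = sqrt(2251) + 6*sqrt(6)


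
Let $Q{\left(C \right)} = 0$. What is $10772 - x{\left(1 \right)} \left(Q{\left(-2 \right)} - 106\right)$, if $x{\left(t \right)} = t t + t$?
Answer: $10984$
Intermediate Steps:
$x{\left(t \right)} = t + t^{2}$ ($x{\left(t \right)} = t^{2} + t = t + t^{2}$)
$10772 - x{\left(1 \right)} \left(Q{\left(-2 \right)} - 106\right) = 10772 - 1 \left(1 + 1\right) \left(0 - 106\right) = 10772 - 1 \cdot 2 \left(0 - 106\right) = 10772 - 2 \left(-106\right) = 10772 - -212 = 10772 + 212 = 10984$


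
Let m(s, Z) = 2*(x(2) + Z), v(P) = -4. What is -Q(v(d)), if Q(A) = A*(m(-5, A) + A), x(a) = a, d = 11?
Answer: -32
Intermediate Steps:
m(s, Z) = 4 + 2*Z (m(s, Z) = 2*(2 + Z) = 4 + 2*Z)
Q(A) = A*(4 + 3*A) (Q(A) = A*((4 + 2*A) + A) = A*(4 + 3*A))
-Q(v(d)) = -(-4)*(4 + 3*(-4)) = -(-4)*(4 - 12) = -(-4)*(-8) = -1*32 = -32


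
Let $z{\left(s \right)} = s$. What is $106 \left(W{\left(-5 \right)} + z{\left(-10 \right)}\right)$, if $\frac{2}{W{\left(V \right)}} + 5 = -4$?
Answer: $- \frac{9752}{9} \approx -1083.6$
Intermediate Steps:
$W{\left(V \right)} = - \frac{2}{9}$ ($W{\left(V \right)} = \frac{2}{-5 - 4} = \frac{2}{-9} = 2 \left(- \frac{1}{9}\right) = - \frac{2}{9}$)
$106 \left(W{\left(-5 \right)} + z{\left(-10 \right)}\right) = 106 \left(- \frac{2}{9} - 10\right) = 106 \left(- \frac{92}{9}\right) = - \frac{9752}{9}$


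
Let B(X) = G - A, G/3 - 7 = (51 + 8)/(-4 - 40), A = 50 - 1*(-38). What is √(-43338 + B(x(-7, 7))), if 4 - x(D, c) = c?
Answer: I*√21009967/22 ≈ 208.35*I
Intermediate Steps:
A = 88 (A = 50 + 38 = 88)
G = 747/44 (G = 21 + 3*((51 + 8)/(-4 - 40)) = 21 + 3*(59/(-44)) = 21 + 3*(59*(-1/44)) = 21 + 3*(-59/44) = 21 - 177/44 = 747/44 ≈ 16.977)
x(D, c) = 4 - c
B(X) = -3125/44 (B(X) = 747/44 - 1*88 = 747/44 - 88 = -3125/44)
√(-43338 + B(x(-7, 7))) = √(-43338 - 3125/44) = √(-1909997/44) = I*√21009967/22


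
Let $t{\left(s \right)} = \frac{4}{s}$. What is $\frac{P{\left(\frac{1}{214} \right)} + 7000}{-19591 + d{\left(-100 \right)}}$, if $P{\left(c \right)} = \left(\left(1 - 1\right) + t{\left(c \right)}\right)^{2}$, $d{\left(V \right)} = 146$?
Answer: $- \frac{739736}{19445} \approx -38.042$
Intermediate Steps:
$P{\left(c \right)} = \frac{16}{c^{2}}$ ($P{\left(c \right)} = \left(\left(1 - 1\right) + \frac{4}{c}\right)^{2} = \left(0 + \frac{4}{c}\right)^{2} = \left(\frac{4}{c}\right)^{2} = \frac{16}{c^{2}}$)
$\frac{P{\left(\frac{1}{214} \right)} + 7000}{-19591 + d{\left(-100 \right)}} = \frac{\frac{16}{\frac{1}{45796}} + 7000}{-19591 + 146} = \frac{16 \frac{1}{(\frac{1}{214})^{2}} + 7000}{-19445} = \left(16 \cdot 45796 + 7000\right) \left(- \frac{1}{19445}\right) = \left(732736 + 7000\right) \left(- \frac{1}{19445}\right) = 739736 \left(- \frac{1}{19445}\right) = - \frac{739736}{19445}$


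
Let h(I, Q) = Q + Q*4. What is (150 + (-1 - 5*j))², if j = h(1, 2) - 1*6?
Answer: 16641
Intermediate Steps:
h(I, Q) = 5*Q (h(I, Q) = Q + 4*Q = 5*Q)
j = 4 (j = 5*2 - 1*6 = 10 - 6 = 4)
(150 + (-1 - 5*j))² = (150 + (-1 - 5*4))² = (150 + (-1 - 20))² = (150 - 21)² = 129² = 16641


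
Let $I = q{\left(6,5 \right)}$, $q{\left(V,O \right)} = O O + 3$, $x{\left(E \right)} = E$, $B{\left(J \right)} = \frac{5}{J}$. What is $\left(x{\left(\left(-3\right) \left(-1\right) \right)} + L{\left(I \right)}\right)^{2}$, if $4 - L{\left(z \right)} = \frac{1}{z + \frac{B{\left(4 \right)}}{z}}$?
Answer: $\frac{478515625}{9865881} \approx 48.502$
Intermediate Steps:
$q{\left(V,O \right)} = 3 + O^{2}$ ($q{\left(V,O \right)} = O^{2} + 3 = 3 + O^{2}$)
$I = 28$ ($I = 3 + 5^{2} = 3 + 25 = 28$)
$L{\left(z \right)} = 4 - \frac{1}{z + \frac{5}{4 z}}$ ($L{\left(z \right)} = 4 - \frac{1}{z + \frac{5 \cdot \frac{1}{4}}{z}} = 4 - \frac{1}{z + \frac{5}{4 z}}$)
$\left(x{\left(\left(-3\right) \left(-1\right) \right)} + L{\left(I \right)}\right)^{2} = \left(\left(-3\right) \left(-1\right) + \frac{4 \left(5 - 28 + 4 \cdot 28^{2}\right)}{5 + 4 \cdot 28^{2}}\right)^{2} = \left(3 + \frac{4 \left(5 - 28 + 4 \cdot 784\right)}{5 + 4 \cdot 784}\right)^{2} = \left(3 + \frac{4 \left(5 - 28 + 3136\right)}{5 + 3136}\right)^{2} = \left(3 + 4 \cdot \frac{1}{3141} \cdot 3113\right)^{2} = \left(3 + \frac{12452}{3141}\right)^{2} = \left(\frac{21875}{3141}\right)^{2} = \frac{478515625}{9865881}$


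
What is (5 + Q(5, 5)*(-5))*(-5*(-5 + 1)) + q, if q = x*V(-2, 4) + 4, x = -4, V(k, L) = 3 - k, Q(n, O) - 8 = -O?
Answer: -216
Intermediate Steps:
Q(n, O) = 8 - O
q = -16 (q = -4*(3 - 1*(-2)) + 4 = -4*(3 + 2) + 4 = -4*5 + 4 = -20 + 4 = -16)
(5 + Q(5, 5)*(-5))*(-5*(-5 + 1)) + q = (5 + (8 - 1*5)*(-5))*(-5*(-5 + 1)) - 16 = (5 + (8 - 5)*(-5))*(-5*(-4)) - 16 = (5 + 3*(-5))*20 - 16 = (5 - 15)*20 - 16 = -10*20 - 16 = -200 - 16 = -216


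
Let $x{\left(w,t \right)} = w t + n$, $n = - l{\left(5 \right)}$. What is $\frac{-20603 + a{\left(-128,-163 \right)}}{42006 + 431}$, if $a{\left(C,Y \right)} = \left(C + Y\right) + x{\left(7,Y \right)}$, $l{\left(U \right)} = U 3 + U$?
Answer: $- \frac{22055}{42437} \approx -0.51971$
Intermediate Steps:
$l{\left(U \right)} = 4 U$ ($l{\left(U \right)} = 3 U + U = 4 U$)
$n = -20$ ($n = - 4 \cdot 5 = \left(-1\right) 20 = -20$)
$x{\left(w,t \right)} = -20 + t w$ ($x{\left(w,t \right)} = w t - 20 = t w - 20 = -20 + t w$)
$a{\left(C,Y \right)} = -20 + C + 8 Y$ ($a{\left(C,Y \right)} = \left(C + Y\right) + \left(-20 + Y 7\right) = \left(C + Y\right) + \left(-20 + 7 Y\right) = -20 + C + 8 Y$)
$\frac{-20603 + a{\left(-128,-163 \right)}}{42006 + 431} = \frac{-20603 - 1452}{42006 + 431} = \frac{-20603 - 1452}{42437} = \left(-20603 - 1452\right) \frac{1}{42437} = \left(-22055\right) \frac{1}{42437} = - \frac{22055}{42437}$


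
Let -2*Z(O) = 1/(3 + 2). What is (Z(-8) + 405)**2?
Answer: 16394401/100 ≈ 1.6394e+5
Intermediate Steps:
Z(O) = -1/10 (Z(O) = -1/(2*(3 + 2)) = -1/2/5 = -1/2*1/5 = -1/10)
(Z(-8) + 405)**2 = (-1/10 + 405)**2 = (4049/10)**2 = 16394401/100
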